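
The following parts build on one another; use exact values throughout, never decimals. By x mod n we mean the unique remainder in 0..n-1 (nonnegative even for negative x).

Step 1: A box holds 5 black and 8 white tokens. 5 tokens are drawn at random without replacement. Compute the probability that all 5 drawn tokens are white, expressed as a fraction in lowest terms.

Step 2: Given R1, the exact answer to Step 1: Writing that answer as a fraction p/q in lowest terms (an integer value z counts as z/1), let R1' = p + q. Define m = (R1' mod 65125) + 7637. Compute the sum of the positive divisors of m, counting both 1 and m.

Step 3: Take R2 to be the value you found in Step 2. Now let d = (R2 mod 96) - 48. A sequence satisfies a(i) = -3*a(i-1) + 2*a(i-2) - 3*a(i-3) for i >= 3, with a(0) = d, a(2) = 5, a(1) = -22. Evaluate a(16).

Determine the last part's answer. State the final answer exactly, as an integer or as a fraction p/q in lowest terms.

Step 1: total draws C(13,5) = 1287; favorable C(8,5) = 56; P = 56/1287; answer 56/1287
Step 2: R1 = 56/1287; threaded value p + q = 1343; m = 8980; 8980 = 2^2 * 5 * 449; sigma = (1 + 2 + 4) * (1 + 5) * (1 + 449) = 7 * 6 * 450 = 18900; answer 18900
Step 3: R2 = 18900; d = 36; a(3) = -3*(5) + 2*(-22) - 3*(36) = -167; iterating: a(3)=-167, a(4)=577, a(5)=-2080, a(6)=7895, a(7)=-29576, a(8)=110758, a(9)=-415111, a(10)=1555577, a(11)=-5829227, a(12)=21844168, a(13)=-81857689, a(14)=306749084, a(15)=-1149495134, a(16)=4307556637; answer 4307556637

4307556637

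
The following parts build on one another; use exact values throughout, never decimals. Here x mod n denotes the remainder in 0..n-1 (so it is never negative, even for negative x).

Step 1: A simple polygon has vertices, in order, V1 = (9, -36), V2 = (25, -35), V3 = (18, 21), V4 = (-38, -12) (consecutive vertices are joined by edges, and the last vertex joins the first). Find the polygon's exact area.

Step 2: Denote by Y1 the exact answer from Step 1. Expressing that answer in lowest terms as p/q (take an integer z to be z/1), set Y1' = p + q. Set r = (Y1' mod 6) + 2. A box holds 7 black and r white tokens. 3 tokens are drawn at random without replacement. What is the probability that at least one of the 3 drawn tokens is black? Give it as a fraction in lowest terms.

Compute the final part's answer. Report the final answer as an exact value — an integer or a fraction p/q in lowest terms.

Step 1: cross terms: (9*-35 - 25*-36)=585, (25*21 - 18*-35)=1155, (18*-12 - -38*21)=582, (-38*-36 - 9*-12)=1476; twice the area = |3798| = 3798; area = 1899; answer 1899
Step 2: Y1 = 1899; threaded value p + q = 1900; r = 6; total draws C(13,3) = 286; complement C(6,3) = 20; favorable 286 - 20 = 266; P = 133/143; answer 133/143

133/143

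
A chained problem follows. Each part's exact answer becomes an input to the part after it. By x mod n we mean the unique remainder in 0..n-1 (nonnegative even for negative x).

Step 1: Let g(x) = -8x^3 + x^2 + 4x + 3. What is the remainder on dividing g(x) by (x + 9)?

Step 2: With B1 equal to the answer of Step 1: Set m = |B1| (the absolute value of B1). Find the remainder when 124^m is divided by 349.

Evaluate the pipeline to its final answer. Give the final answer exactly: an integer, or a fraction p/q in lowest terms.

Step 1: remainder = value at the root: -8*(-9)^3 + 1*(-9)^2 + 4*(-9)^1 + 3 = (5832) + (81) + (-36) + (3) = 5880; answer 5880
Step 2: B1 = 5880; m = 5880; squarings mod 349: 124^1=124, 124^2=20, 124^4=51, 124^8=158, 124^16=185, 124^32=23, 124^64=180, 124^128=292, 124^256=108, 124^512=147, 124^1024=320, 124^2048=143, 124^4096=207; 124^5880 = 124^8 * 124^16 * 124^32 * 124^64 * 124^128 * 124^512 * 124^1024 * 124^4096 = 313 (mod 349); answer 313

313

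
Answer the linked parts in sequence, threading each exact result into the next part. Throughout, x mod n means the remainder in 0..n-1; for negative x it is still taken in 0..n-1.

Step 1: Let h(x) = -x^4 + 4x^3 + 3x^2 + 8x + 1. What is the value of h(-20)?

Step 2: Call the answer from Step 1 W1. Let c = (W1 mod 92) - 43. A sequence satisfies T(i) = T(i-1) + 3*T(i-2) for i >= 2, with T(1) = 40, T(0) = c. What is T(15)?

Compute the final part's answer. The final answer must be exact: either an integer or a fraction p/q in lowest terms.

2031970

Step 1: -1*(-20)^4 + 4*(-20)^3 + 3*(-20)^2 + 8*(-20)^1 + 1 = (-160000) + (-32000) + (1200) + (-160) + (1) = -190959; answer -190959
Step 2: W1 = -190959; c = -10; T(2) = 1*(40) + 3*(-10) = 10; iterating: T(2)=10, T(3)=130, T(4)=160, T(5)=550, T(6)=1030, T(7)=2680, T(8)=5770, T(9)=13810, T(10)=31120, T(11)=72550, T(12)=165910, T(13)=383560, T(14)=881290, T(15)=2031970; answer 2031970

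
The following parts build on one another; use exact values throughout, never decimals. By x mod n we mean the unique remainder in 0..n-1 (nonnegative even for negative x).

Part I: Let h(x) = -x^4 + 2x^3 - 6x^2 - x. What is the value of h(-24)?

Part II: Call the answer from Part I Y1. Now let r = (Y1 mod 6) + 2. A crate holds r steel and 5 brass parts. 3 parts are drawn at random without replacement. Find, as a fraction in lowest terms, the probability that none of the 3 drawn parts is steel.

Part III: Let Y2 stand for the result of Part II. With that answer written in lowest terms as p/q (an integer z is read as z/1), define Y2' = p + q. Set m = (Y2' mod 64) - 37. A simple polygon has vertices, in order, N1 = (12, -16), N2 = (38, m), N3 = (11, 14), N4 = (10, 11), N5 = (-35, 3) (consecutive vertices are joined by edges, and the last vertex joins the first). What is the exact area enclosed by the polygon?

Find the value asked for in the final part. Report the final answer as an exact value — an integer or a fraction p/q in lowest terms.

Part I: -1*(-24)^4 + 2*(-24)^3 - 6*(-24)^2 - 1*(-24)^1 = (-331776) + (-27648) + (-3456) + (24) = -362856; answer -362856
Part II: Y1 = -362856; r = 2; total draws C(7,3) = 35; favorable C(5,3) = 10; P = 2/7; answer 2/7
Part III: Y2 = 2/7; threaded value p + q = 9; m = -28; cross terms: (12*-28 - 38*-16)=272, (38*14 - 11*-28)=840, (11*11 - 10*14)=-19, (10*3 - -35*11)=415, (-35*-16 - 12*3)=524; twice the area = |2032| = 2032; area = 1016; answer 1016

1016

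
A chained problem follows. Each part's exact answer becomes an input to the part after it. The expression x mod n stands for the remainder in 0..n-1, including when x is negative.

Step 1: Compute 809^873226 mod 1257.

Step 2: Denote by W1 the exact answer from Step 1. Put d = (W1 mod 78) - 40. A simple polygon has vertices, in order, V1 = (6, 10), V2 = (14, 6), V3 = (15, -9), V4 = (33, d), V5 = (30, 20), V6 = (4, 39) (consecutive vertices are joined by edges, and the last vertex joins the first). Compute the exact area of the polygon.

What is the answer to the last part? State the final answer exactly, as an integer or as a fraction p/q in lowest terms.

1803/2

Step 1: squarings mod 1257: 809^1=809, 809^2=841, 809^4=847, 809^8=919, 809^16=1114, 809^32=337, 809^64=439, 809^128=400, 809^256=361, 809^512=850, 809^1024=982, 809^2048=205, 809^4096=544, 809^8192=541, 809^16384=1057, 809^32768=1033, 809^65536=1153, 809^131072=760, 809^262144=637, 809^524288=1015; 809^873226 = 809^2 * 809^8 * 809^256 * 809^512 * 809^4096 * 809^16384 * 809^65536 * 809^262144 * 809^524288 = 568 (mod 1257); answer 568
Step 2: W1 = 568; d = -18; cross terms: (6*6 - 14*10)=-104, (14*-9 - 15*6)=-216, (15*-18 - 33*-9)=27, (33*20 - 30*-18)=1200, (30*39 - 4*20)=1090, (4*10 - 6*39)=-194; twice the area = |1803| = 1803; area = 1803/2; answer 1803/2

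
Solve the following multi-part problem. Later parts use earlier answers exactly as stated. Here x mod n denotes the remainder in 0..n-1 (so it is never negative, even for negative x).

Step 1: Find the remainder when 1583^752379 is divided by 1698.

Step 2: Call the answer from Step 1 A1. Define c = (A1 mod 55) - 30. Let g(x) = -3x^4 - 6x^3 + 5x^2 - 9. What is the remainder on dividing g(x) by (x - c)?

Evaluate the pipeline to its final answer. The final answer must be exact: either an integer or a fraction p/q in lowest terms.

Step 1: squarings mod 1698: 1583^1=1583, 1583^2=1339, 1583^4=1531, 1583^8=721, 1583^16=253, 1583^32=1183, 1583^64=337, 1583^128=1501, 1583^256=1453, 1583^512=595, 1583^1024=841, 1583^2048=913, 1583^4096=1549, 1583^8192=127, 1583^16384=847, 1583^32768=853, 1583^65536=865, 1583^131072=1105, 1583^262144=163, 1583^524288=1099; 1583^752379 = 1583^1 * 1583^2 * 1583^8 * 1583^16 * 1583^32 * 1583^64 * 1583^128 * 1583^512 * 1583^2048 * 1583^4096 * 1583^8192 * 1583^16384 * 1583^65536 * 1583^131072 * 1583^524288 = 533 (mod 1698); answer 533
Step 2: A1 = 533; c = 8; remainder = value at the root: -3*(8)^4 - 6*(8)^3 + 5*(8)^2 - 9 = (-12288) + (-3072) + (320) + (-9) = -15049; answer -15049

-15049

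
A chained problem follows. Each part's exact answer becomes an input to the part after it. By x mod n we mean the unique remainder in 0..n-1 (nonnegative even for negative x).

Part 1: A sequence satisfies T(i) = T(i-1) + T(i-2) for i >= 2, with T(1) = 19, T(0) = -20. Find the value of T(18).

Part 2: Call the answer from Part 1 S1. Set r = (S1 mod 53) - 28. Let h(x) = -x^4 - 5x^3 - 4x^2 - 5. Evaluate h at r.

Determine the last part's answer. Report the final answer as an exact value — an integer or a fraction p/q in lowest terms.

-10535

Part 1: T(2) = 1*(19) + 1*(-20) = -1; iterating: T(2)=-1, T(3)=18, T(4)=17, T(5)=35, T(6)=52, T(7)=87, T(8)=139, T(9)=226, T(10)=365, T(11)=591, T(12)=956, T(13)=1547, T(14)=2503, T(15)=4050, T(16)=6553, T(17)=10603, T(18)=17156; answer 17156
Part 2: S1 = 17156; r = 9; -1*(9)^4 - 5*(9)^3 - 4*(9)^2 - 5 = (-6561) + (-3645) + (-324) + (-5) = -10535; answer -10535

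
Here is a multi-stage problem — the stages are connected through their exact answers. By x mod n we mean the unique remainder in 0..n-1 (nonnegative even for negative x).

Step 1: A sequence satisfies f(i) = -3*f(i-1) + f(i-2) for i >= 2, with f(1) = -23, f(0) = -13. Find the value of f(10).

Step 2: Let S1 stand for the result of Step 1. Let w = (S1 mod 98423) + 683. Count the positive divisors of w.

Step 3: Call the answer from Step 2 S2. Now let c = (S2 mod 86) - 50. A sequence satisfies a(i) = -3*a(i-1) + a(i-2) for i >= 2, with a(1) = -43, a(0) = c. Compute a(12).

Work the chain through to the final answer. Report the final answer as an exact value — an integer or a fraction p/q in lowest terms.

Step 1: f(2) = -3*(-23) + 1*(-13) = 56; iterating: f(2)=56, f(3)=-191, f(4)=629, f(5)=-2078, f(6)=6863, f(7)=-22667, f(8)=74864, f(9)=-247259, f(10)=816641; answer 816641
Step 2: S1 = 816641; w = 29940; 29940 = 2^2 * 3 * 5 * 499; number of divisors = (2+1) * (1+1) * (1+1) * (1+1) = 24; answer 24
Step 3: S2 = 24; c = -26; a(2) = -3*(-43) + 1*(-26) = 103; iterating: a(2)=103, a(3)=-352, a(4)=1159, a(5)=-3829, a(6)=12646, a(7)=-41767, a(8)=137947, a(9)=-455608, a(10)=1504771, a(11)=-4969921, a(12)=16414534; answer 16414534

16414534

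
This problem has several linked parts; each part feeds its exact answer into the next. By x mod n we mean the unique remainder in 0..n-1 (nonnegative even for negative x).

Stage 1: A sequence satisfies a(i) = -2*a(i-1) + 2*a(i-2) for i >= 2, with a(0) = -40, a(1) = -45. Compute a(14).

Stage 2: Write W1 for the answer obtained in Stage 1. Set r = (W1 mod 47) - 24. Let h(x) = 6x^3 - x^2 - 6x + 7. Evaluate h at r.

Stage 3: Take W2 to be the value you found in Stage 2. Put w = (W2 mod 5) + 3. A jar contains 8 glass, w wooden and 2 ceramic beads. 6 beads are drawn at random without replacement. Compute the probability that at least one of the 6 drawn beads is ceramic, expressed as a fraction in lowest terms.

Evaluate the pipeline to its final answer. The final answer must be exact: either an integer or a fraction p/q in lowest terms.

23/35

Stage 1: a(2) = -2*(-45) + 2*(-40) = 10; iterating: a(2)=10, a(3)=-110, a(4)=240, a(5)=-700, a(6)=1880, a(7)=-5160, a(8)=14080, a(9)=-38480, a(10)=105120, a(11)=-287200, a(12)=784640, a(13)=-2143680, a(14)=5856640; answer 5856640
Stage 2: W1 = 5856640; r = -7; 6*(-7)^3 - 1*(-7)^2 - 6*(-7)^1 + 7 = (-2058) + (-49) + (42) + (7) = -2058; answer -2058
Stage 3: W2 = -2058; w = 5; total draws C(15,6) = 5005; complement C(13,6) = 1716; favorable 5005 - 1716 = 3289; P = 23/35; answer 23/35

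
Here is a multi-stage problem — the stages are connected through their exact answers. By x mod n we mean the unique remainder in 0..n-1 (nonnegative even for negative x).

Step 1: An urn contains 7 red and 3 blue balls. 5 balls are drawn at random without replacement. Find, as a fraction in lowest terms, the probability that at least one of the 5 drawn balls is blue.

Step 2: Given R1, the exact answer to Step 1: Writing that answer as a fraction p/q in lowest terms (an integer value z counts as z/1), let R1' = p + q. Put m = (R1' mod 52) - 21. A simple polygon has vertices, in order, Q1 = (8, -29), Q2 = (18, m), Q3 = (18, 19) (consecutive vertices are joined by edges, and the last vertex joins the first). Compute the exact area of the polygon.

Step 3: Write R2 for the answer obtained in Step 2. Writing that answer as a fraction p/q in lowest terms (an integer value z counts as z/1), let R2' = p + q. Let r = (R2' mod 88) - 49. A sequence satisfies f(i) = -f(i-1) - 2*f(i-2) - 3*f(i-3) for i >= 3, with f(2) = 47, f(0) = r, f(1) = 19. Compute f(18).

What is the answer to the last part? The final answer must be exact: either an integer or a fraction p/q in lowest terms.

83633

Step 1: total draws C(10,5) = 252; complement C(7,5) = 21; favorable 252 - 21 = 231; P = 11/12; answer 11/12
Step 2: R1 = 11/12; threaded value p + q = 23; m = 2; cross terms: (8*2 - 18*-29)=538, (18*19 - 18*2)=306, (18*-29 - 8*19)=-674; twice the area = |170| = 170; area = 85; answer 85
Step 3: R2 = 85; threaded value p + q = 86; r = 37; f(3) = -1*(47) - 2*(19) - 3*(37) = -196; iterating: f(3)=-196, f(4)=45, f(5)=206, f(6)=292, f(7)=-839, f(8)=-363, f(9)=1165, f(10)=2078, f(11)=-3319, f(12)=-4332, f(13)=4736, f(14)=13885, f(15)=-10361, f(16)=-31617, f(17)=10684, f(18)=83633; answer 83633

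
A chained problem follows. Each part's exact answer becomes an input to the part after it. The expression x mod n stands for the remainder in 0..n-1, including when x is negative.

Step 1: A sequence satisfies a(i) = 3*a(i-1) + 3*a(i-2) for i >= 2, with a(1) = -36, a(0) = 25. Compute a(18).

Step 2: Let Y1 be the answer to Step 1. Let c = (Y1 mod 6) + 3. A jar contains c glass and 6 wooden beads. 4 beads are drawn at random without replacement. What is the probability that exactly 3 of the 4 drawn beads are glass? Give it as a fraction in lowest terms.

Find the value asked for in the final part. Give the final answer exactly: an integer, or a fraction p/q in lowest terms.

Step 1: a(2) = 3*(-36) + 3*(25) = -33; iterating: a(2)=-33, a(3)=-207, a(4)=-720, a(5)=-2781, a(6)=-10503, a(7)=-39852, a(8)=-151065, a(9)=-572751, a(10)=-2171448, a(11)=-8232597, a(12)=-31212135, a(13)=-118334196, a(14)=-448638993, a(15)=-1700919567, a(16)=-6448675680, a(17)=-24448785741, a(18)=-92692384263; answer -92692384263
Step 2: Y1 = -92692384263; c = 6; total draws C(12,4) = 495; favorable C(6,3)*C(6,1) = 120; P = 8/33; answer 8/33

8/33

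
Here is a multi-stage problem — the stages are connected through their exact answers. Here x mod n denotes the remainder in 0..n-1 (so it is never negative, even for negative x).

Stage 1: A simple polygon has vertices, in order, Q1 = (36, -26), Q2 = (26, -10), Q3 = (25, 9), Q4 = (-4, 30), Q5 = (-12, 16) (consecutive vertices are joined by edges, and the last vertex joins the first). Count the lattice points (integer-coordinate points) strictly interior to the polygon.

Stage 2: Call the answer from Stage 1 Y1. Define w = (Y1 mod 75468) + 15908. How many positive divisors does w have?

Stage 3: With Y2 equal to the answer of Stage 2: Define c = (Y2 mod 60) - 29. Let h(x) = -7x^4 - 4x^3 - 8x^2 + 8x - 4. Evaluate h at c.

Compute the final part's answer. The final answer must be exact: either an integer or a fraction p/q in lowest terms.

Stage 1: cross terms: (36*-10 - 26*-26)=316, (26*9 - 25*-10)=484, (25*30 - -4*9)=786, (-4*16 - -12*30)=296, (-12*-26 - 36*16)=-264; twice the area = |1618| = 1618; area = 809; boundary points = 2 + 1 + 1 + 2 + 6 = 12; strictly interior points = area - boundary/2 + 1 = 804; answer 804
Stage 2: Y1 = 804; w = 16712; 16712 = 2^3 * 2089; number of divisors = (3+1) * (1+1) = 8; answer 8
Stage 3: Y2 = 8; c = -21; -7*(-21)^4 - 4*(-21)^3 - 8*(-21)^2 + 8*(-21)^1 - 4 = (-1361367) + (37044) + (-3528) + (-168) + (-4) = -1328023; answer -1328023

-1328023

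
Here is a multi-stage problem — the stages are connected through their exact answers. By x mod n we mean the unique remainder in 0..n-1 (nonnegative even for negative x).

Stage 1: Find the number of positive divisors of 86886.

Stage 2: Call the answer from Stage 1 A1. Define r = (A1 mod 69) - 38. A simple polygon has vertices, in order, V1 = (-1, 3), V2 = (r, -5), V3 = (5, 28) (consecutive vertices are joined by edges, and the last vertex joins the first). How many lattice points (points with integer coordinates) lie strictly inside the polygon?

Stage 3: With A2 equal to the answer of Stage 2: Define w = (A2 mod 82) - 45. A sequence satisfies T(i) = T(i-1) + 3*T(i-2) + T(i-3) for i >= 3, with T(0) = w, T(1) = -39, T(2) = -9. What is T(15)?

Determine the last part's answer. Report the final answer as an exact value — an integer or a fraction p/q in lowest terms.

-3002118

Stage 1: 86886 = 2 * 3^3 * 1609; number of divisors = (1+1) * (3+1) * (1+1) = 16; answer 16
Stage 2: A1 = 16; r = -22; cross terms: (-1*-5 - -22*3)=71, (-22*28 - 5*-5)=-591, (5*3 - -1*28)=43; twice the area = |-477| = 477; area = 477/2; boundary points = 1 + 3 + 1 = 5; strictly interior points = area - boundary/2 + 1 = 237; answer 237
Stage 3: A2 = 237; w = 28; T(3) = 1*(-9) + 3*(-39) + 1*(28) = -98; iterating: T(3)=-98, T(4)=-164, T(5)=-467, T(6)=-1057, T(7)=-2622, T(8)=-6260, T(9)=-15183, T(10)=-36585, T(11)=-88394, T(12)=-213332, T(13)=-515099, T(14)=-1243489, T(15)=-3002118; answer -3002118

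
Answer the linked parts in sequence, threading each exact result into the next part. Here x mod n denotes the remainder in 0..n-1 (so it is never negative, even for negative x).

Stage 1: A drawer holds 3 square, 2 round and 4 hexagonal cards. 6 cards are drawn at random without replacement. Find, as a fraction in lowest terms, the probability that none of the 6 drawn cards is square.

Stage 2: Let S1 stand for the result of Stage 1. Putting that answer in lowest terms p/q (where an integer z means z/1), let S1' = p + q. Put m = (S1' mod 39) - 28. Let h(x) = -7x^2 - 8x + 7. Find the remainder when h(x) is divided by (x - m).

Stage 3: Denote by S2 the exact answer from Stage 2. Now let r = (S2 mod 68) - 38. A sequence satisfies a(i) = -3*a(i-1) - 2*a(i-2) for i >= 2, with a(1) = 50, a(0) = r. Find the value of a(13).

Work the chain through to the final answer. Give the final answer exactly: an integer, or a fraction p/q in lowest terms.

196610

Stage 1: total draws C(9,6) = 84; favorable C(6,6) = 1; P = 1/84; answer 1/84
Stage 2: S1 = 1/84; threaded value p + q = 85; m = -21; remainder = value at the root: -7*(-21)^2 - 8*(-21)^1 + 7 = (-3087) + (168) + (7) = -2912; answer -2912
Stage 3: S2 = -2912; r = -26; a(2) = -3*(50) - 2*(-26) = -98; iterating: a(2)=-98, a(3)=194, a(4)=-386, a(5)=770, a(6)=-1538, a(7)=3074, a(8)=-6146, a(9)=12290, a(10)=-24578, a(11)=49154, a(12)=-98306, a(13)=196610; answer 196610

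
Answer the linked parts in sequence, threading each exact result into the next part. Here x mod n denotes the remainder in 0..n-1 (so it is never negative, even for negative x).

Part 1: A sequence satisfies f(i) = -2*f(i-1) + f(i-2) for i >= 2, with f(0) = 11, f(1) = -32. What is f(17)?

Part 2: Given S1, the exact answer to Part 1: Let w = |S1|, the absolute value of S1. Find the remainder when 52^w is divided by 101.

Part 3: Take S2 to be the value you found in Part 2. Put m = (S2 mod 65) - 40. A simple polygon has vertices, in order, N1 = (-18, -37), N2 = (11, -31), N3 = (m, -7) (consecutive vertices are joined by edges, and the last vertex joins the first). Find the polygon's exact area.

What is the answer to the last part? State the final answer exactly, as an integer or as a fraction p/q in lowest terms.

498

Part 1: f(2) = -2*(-32) + 1*(11) = 75; iterating: f(2)=75, f(3)=-182, f(4)=439, f(5)=-1060, f(6)=2559, f(7)=-6178, f(8)=14915, f(9)=-36008, f(10)=86931, f(11)=-209870, f(12)=506671, f(13)=-1223212, f(14)=2953095, f(15)=-7129402, f(16)=17211899, f(17)=-41553200; answer -41553200
Part 2: S1 = -41553200; w = 41553200; squarings mod 101: 52^1=52, 52^2=78, 52^4=24, 52^8=71, 52^16=92, 52^32=81, 52^64=97, 52^128=16, 52^256=54, 52^512=88, 52^1024=68, 52^2048=79, 52^4096=80, 52^8192=37, 52^16384=56, 52^32768=5, 52^65536=25, 52^131072=19, 52^262144=58, 52^524288=31, 52^1048576=52, 52^2097152=78, 52^4194304=24, 52^8388608=71, 52^16777216=92, 52^33554432=81; 52^41553200 = 52^16 * 52^32 * 52^256 * 52^1024 * 52^2048 * 52^131072 * 52^524288 * 52^1048576 * 52^2097152 * 52^4194304 * 52^33554432 = 1 (mod 101); answer 1
Part 3: S2 = 1; m = -39; cross terms: (-18*-31 - 11*-37)=965, (11*-7 - -39*-31)=-1286, (-39*-37 - -18*-7)=1317; twice the area = |996| = 996; area = 498; answer 498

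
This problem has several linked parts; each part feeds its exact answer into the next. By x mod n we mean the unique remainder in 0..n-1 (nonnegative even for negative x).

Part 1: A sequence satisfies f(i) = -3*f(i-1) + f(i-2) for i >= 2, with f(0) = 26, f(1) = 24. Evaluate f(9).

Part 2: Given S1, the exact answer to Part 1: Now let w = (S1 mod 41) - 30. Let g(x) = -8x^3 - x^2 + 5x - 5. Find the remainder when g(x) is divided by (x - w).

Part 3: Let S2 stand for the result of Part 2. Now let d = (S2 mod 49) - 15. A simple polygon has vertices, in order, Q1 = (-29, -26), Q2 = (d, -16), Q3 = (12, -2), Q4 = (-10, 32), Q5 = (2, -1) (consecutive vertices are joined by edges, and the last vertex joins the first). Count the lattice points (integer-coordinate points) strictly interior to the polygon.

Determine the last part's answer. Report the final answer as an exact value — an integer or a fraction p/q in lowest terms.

Part 1: f(2) = -3*(24) + 1*(26) = -46; iterating: f(2)=-46, f(3)=162, f(4)=-532, f(5)=1758, f(6)=-5806, f(7)=19176, f(8)=-63334, f(9)=209178; answer 209178
Part 2: S1 = 209178; w = 7; remainder = value at the root: -8*(7)^3 - 1*(7)^2 + 5*(7)^1 - 5 = (-2744) + (-49) + (35) + (-5) = -2763; answer -2763
Part 3: S2 = -2763; d = 15; cross terms: (-29*-16 - 15*-26)=854, (15*-2 - 12*-16)=162, (12*32 - -10*-2)=364, (-10*-1 - 2*32)=-54, (2*-26 - -29*-1)=-81; twice the area = |1245| = 1245; area = 1245/2; boundary points = 2 + 1 + 2 + 3 + 1 = 9; strictly interior points = area - boundary/2 + 1 = 619; answer 619

619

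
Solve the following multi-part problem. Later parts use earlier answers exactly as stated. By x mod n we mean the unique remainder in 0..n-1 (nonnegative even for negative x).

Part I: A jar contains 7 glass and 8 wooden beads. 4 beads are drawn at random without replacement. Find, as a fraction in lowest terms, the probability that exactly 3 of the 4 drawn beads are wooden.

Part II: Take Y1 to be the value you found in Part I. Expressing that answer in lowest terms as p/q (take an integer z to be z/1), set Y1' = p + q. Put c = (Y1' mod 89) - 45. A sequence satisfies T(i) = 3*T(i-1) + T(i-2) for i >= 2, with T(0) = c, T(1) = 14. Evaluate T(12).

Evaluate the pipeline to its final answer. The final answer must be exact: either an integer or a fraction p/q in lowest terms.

Part I: total draws C(15,4) = 1365; favorable C(8,3)*C(7,1) = 392; P = 56/195; answer 56/195
Part II: Y1 = 56/195; threaded value p + q = 251; c = 28; T(2) = 3*(14) + 1*(28) = 70; iterating: T(2)=70, T(3)=224, T(4)=742, T(5)=2450, T(6)=8092, T(7)=26726, T(8)=88270, T(9)=291536, T(10)=962878, T(11)=3180170, T(12)=10503388; answer 10503388

10503388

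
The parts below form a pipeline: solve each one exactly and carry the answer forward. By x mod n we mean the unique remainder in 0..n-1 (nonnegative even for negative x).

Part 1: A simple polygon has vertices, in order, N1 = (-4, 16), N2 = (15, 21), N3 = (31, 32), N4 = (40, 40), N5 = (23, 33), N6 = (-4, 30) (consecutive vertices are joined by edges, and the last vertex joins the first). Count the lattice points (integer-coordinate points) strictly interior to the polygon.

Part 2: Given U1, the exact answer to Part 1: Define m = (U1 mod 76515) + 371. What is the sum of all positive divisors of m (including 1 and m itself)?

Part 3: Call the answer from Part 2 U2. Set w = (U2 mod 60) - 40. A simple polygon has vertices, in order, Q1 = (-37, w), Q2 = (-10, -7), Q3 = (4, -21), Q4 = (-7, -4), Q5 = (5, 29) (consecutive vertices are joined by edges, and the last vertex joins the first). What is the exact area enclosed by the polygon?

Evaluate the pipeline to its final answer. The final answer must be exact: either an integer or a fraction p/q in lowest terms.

Part 1: cross terms: (-4*21 - 15*16)=-324, (15*32 - 31*21)=-171, (31*40 - 40*32)=-40, (40*33 - 23*40)=400, (23*30 - -4*33)=822, (-4*16 - -4*30)=56; twice the area = |743| = 743; area = 743/2; boundary points = 1 + 1 + 1 + 1 + 3 + 14 = 21; strictly interior points = area - boundary/2 + 1 = 362; answer 362
Part 2: U1 = 362; m = 733; 733 is prime, so its only divisors are 1 and 733; sigma = 1 + 733 = 734; answer 734
Part 3: U2 = 734; w = -26; cross terms: (-37*-7 - -10*-26)=-1, (-10*-21 - 4*-7)=238, (4*-4 - -7*-21)=-163, (-7*29 - 5*-4)=-183, (5*-26 - -37*29)=943; twice the area = |834| = 834; area = 417; answer 417

417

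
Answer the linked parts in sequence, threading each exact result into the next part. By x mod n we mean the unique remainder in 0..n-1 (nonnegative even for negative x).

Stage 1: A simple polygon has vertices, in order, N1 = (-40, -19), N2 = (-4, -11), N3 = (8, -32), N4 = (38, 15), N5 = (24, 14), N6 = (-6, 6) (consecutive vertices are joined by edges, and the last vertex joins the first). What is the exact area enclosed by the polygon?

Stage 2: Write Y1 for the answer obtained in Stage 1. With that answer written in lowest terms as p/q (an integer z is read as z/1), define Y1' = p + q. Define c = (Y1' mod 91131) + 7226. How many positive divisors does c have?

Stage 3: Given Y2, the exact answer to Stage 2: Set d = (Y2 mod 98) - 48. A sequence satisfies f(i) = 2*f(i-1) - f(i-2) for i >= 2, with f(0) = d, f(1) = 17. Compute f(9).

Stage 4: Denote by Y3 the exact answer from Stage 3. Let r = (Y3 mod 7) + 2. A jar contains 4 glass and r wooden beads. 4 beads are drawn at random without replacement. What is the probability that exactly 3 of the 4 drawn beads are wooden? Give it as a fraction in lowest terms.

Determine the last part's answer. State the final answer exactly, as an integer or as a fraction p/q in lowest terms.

Stage 1: cross terms: (-40*-11 - -4*-19)=364, (-4*-32 - 8*-11)=216, (8*15 - 38*-32)=1336, (38*14 - 24*15)=172, (24*6 - -6*14)=228, (-6*-19 - -40*6)=354; twice the area = |2670| = 2670; area = 1335; answer 1335
Stage 2: Y1 = 1335; threaded value p + q = 1336; c = 8562; 8562 = 2 * 3 * 1427; number of divisors = (1+1) * (1+1) * (1+1) = 8; answer 8
Stage 3: Y2 = 8; d = -40; f(2) = 2*(17) - 1*(-40) = 74; iterating: f(2)=74, f(3)=131, f(4)=188, f(5)=245, f(6)=302, f(7)=359, f(8)=416, f(9)=473; answer 473
Stage 4: Y3 = 473; r = 6; total draws C(10,4) = 210; favorable C(6,3)*C(4,1) = 80; P = 8/21; answer 8/21

8/21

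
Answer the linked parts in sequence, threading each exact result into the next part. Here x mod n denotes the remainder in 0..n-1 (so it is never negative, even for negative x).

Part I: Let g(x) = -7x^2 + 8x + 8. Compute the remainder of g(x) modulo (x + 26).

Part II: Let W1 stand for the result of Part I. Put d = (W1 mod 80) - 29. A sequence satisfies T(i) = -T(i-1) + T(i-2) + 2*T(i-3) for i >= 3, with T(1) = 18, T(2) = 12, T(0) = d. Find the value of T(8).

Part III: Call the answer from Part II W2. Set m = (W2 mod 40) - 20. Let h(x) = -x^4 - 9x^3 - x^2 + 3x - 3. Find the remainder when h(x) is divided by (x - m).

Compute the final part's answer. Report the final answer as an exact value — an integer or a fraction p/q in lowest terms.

-36399

Part I: remainder = value at the root: -7*(-26)^2 + 8*(-26)^1 + 8 = (-4732) + (-208) + (8) = -4932; answer -4932
Part II: W1 = -4932; d = -1; T(3) = -1*(12) + 1*(18) + 2*(-1) = 4; iterating: T(3)=4, T(4)=44, T(5)=-16, T(6)=68, T(7)=4, T(8)=32; answer 32
Part III: W2 = 32; m = 12; remainder = value at the root: -1*(12)^4 - 9*(12)^3 - 1*(12)^2 + 3*(12)^1 - 3 = (-20736) + (-15552) + (-144) + (36) + (-3) = -36399; answer -36399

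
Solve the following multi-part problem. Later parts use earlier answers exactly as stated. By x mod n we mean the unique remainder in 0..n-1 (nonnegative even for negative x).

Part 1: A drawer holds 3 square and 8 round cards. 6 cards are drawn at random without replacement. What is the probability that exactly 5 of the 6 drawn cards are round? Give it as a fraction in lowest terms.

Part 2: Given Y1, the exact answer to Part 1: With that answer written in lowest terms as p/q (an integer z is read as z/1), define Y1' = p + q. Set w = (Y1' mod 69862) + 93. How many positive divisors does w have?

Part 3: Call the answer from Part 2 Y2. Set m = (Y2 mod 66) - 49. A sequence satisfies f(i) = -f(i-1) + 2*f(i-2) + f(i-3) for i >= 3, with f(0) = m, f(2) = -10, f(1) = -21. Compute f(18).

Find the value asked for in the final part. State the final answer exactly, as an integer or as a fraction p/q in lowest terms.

Part 1: total draws C(11,6) = 462; favorable C(8,5)*C(3,1) = 168; P = 4/11; answer 4/11
Part 2: Y1 = 4/11; threaded value p + q = 15; w = 108; 108 = 2^2 * 3^3; number of divisors = (2+1) * (3+1) = 12; answer 12
Part 3: Y2 = 12; m = -37; f(3) = -1*(-10) + 2*(-21) + 1*(-37) = -69; iterating: f(3)=-69, f(4)=28, f(5)=-176, f(6)=163, f(7)=-487, f(8)=637, f(9)=-1448, f(10)=2235, f(11)=-4494, f(12)=7516, f(13)=-14269, f(14)=24807, f(15)=-45829, f(16)=81174, f(17)=-148025, f(18)=264544; answer 264544

264544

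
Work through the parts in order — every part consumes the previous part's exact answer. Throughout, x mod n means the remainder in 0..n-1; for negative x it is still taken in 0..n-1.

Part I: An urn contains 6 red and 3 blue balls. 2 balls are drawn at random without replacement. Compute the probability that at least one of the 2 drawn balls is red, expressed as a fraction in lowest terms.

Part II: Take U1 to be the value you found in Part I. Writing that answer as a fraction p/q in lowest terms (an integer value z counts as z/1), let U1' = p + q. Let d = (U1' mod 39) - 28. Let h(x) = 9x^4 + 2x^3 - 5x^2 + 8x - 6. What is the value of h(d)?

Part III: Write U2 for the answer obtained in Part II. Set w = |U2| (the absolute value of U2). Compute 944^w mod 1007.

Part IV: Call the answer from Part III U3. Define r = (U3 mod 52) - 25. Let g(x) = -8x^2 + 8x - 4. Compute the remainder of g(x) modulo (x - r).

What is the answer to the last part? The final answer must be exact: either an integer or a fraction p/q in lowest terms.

-884

Part I: total draws C(9,2) = 36; complement C(3,2) = 3; favorable 36 - 3 = 33; P = 11/12; answer 11/12
Part II: U1 = 11/12; threaded value p + q = 23; d = -5; 9*(-5)^4 + 2*(-5)^3 - 5*(-5)^2 + 8*(-5)^1 - 6 = (5625) + (-250) + (-125) + (-40) + (-6) = 5204; answer 5204
Part III: U2 = 5204; w = 5204; squarings mod 1007: 944^1=944, 944^2=948, 944^4=460, 944^8=130, 944^16=788, 944^32=632, 944^64=652, 944^128=150, 944^256=346, 944^512=890, 944^1024=598, 944^2048=119, 944^4096=63; 944^5204 = 944^4 * 944^16 * 944^64 * 944^1024 * 944^4096 = 36 (mod 1007); answer 36
Part IV: U3 = 36; r = 11; remainder = value at the root: -8*(11)^2 + 8*(11)^1 - 4 = (-968) + (88) + (-4) = -884; answer -884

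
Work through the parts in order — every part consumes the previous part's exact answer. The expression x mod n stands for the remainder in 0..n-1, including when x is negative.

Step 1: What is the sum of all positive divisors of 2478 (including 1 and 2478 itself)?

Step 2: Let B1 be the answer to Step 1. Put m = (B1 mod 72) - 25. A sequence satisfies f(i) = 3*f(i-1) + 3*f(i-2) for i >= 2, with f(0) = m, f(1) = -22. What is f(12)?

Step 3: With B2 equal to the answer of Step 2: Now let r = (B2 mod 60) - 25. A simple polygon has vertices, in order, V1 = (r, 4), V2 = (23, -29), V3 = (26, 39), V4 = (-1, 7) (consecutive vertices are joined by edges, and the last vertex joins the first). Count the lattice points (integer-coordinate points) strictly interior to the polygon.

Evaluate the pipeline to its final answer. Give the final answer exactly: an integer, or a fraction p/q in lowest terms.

1050

Step 1: 2478 = 2 * 3 * 7 * 59; sigma = (1 + 2) * (1 + 3) * (1 + 7) * (1 + 59) = 3 * 4 * 8 * 60 = 5760; answer 5760
Step 2: B1 = 5760; m = -25; f(2) = 3*(-22) + 3*(-25) = -141; iterating: f(2)=-141, f(3)=-489, f(4)=-1890, f(5)=-7137, f(6)=-27081, f(7)=-102654, f(8)=-389205, f(9)=-1475577, f(10)=-5594346, f(11)=-21209769, f(12)=-80412345; answer -80412345
Step 3: B2 = -80412345; r = -10; cross terms: (-10*-29 - 23*4)=198, (23*39 - 26*-29)=1651, (26*7 - -1*39)=221, (-1*4 - -10*7)=66; twice the area = |2136| = 2136; area = 1068; boundary points = 33 + 1 + 1 + 3 = 38; strictly interior points = area - boundary/2 + 1 = 1050; answer 1050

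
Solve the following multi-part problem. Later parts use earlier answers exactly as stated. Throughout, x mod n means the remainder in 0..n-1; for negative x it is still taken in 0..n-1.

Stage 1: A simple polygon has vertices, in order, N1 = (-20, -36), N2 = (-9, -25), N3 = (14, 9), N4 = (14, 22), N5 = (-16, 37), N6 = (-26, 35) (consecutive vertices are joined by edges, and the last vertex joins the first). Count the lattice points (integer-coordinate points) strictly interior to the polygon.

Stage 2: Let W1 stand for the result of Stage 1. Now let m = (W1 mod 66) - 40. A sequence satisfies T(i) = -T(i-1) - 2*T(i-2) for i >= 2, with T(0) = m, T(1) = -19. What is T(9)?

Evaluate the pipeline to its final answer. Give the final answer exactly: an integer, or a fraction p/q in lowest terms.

Stage 1: cross terms: (-20*-25 - -9*-36)=176, (-9*9 - 14*-25)=269, (14*22 - 14*9)=182, (14*37 - -16*22)=870, (-16*35 - -26*37)=402, (-26*-36 - -20*35)=1636; twice the area = |3535| = 3535; area = 3535/2; boundary points = 11 + 1 + 13 + 15 + 2 + 1 = 43; strictly interior points = area - boundary/2 + 1 = 1747; answer 1747
Stage 2: W1 = 1747; m = -9; T(2) = -1*(-19) - 2*(-9) = 37; iterating: T(2)=37, T(3)=1, T(4)=-75, T(5)=73, T(6)=77, T(7)=-223, T(8)=69, T(9)=377; answer 377

377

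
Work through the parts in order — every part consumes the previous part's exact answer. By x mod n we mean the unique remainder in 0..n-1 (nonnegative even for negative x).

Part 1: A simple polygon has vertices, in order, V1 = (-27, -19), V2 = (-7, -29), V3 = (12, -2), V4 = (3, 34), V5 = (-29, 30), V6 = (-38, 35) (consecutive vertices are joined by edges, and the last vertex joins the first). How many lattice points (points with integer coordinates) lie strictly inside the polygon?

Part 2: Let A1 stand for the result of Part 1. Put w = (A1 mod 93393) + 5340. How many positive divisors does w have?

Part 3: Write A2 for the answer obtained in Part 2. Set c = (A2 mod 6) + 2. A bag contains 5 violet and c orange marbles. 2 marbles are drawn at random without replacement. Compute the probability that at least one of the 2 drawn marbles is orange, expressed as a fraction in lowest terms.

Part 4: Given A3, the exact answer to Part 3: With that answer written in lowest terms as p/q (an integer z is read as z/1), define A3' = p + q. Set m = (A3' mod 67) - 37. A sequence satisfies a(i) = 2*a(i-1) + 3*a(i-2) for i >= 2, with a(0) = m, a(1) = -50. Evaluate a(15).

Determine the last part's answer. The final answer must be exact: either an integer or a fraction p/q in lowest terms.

Part 1: cross terms: (-27*-29 - -7*-19)=650, (-7*-2 - 12*-29)=362, (12*34 - 3*-2)=414, (3*30 - -29*34)=1076, (-29*35 - -38*30)=125, (-38*-19 - -27*35)=1667; twice the area = |4294| = 4294; area = 2147; boundary points = 10 + 1 + 9 + 4 + 1 + 1 = 26; strictly interior points = area - boundary/2 + 1 = 2135; answer 2135
Part 2: A1 = 2135; w = 7475; 7475 = 5^2 * 13 * 23; number of divisors = (2+1) * (1+1) * (1+1) = 12; answer 12
Part 3: A2 = 12; c = 2; total draws C(7,2) = 21; complement C(5,2) = 10; favorable 21 - 10 = 11; P = 11/21; answer 11/21
Part 4: A3 = 11/21; threaded value p + q = 32; m = -5; a(2) = 2*(-50) + 3*(-5) = -115; iterating: a(2)=-115, a(3)=-380, a(4)=-1105, a(5)=-3350, a(6)=-10015, a(7)=-30080, a(8)=-90205, a(9)=-270650, a(10)=-811915, a(11)=-2435780, a(12)=-7307305, a(13)=-21921950, a(14)=-65765815, a(15)=-197297480; answer -197297480

-197297480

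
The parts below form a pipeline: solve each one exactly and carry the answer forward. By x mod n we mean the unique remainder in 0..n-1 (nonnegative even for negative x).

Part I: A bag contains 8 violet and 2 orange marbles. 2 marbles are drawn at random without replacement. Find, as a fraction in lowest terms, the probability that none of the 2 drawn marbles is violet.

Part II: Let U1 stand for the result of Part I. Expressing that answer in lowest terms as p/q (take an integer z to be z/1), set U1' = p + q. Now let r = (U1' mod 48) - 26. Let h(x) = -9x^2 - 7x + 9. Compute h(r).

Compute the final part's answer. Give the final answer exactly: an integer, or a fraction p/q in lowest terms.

-3731

Part I: total draws C(10,2) = 45; favorable C(2,2) = 1; P = 1/45; answer 1/45
Part II: U1 = 1/45; threaded value p + q = 46; r = 20; -9*(20)^2 - 7*(20)^1 + 9 = (-3600) + (-140) + (9) = -3731; answer -3731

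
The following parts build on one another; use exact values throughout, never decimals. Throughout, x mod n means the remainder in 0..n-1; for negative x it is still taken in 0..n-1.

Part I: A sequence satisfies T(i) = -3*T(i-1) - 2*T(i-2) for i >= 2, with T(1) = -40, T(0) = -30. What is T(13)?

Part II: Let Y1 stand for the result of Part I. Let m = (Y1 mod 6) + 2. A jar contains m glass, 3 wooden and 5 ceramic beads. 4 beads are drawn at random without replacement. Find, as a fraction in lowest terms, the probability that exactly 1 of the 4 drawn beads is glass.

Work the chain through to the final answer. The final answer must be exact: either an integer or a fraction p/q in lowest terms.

Part I: T(2) = -3*(-40) - 2*(-30) = 180; iterating: T(2)=180, T(3)=-460, T(4)=1020, T(5)=-2140, T(6)=4380, T(7)=-8860, T(8)=17820, T(9)=-35740, T(10)=71580, T(11)=-143260, T(12)=286620, T(13)=-573340; answer -573340
Part II: Y1 = -573340; m = 4; total draws C(12,4) = 495; favorable C(4,1)*C(8,3) = 224; P = 224/495; answer 224/495

224/495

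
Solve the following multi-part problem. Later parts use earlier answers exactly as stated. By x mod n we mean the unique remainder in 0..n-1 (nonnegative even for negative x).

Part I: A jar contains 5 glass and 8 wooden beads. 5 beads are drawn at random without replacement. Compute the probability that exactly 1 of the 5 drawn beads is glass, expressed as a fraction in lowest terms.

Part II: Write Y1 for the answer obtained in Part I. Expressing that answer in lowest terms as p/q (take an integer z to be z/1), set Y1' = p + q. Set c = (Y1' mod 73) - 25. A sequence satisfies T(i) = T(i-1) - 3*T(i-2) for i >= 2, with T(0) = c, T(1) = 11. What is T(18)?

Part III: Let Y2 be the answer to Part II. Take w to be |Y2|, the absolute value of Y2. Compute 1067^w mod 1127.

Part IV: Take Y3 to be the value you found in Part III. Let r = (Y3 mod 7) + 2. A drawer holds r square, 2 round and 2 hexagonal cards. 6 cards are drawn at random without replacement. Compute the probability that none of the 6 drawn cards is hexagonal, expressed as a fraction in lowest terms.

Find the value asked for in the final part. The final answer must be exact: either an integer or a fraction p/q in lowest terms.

2/15

Part I: total draws C(13,5) = 1287; favorable C(5,1)*C(8,4) = 350; P = 350/1287; answer 350/1287
Part II: Y1 = 350/1287; threaded value p + q = 1637; c = 6; T(2) = 1*(11) - 3*(6) = -7; iterating: T(2)=-7, T(3)=-40, T(4)=-19, T(5)=101, T(6)=158, T(7)=-145, T(8)=-619, T(9)=-184, T(10)=1673, T(11)=2225, T(12)=-2794, T(13)=-9469, T(14)=-1087, T(15)=27320, T(16)=30581, T(17)=-51379, T(18)=-143122; answer -143122
Part III: Y2 = -143122; w = 143122; squarings mod 1127: 1067^1=1067, 1067^2=219, 1067^4=627, 1067^8=933, 1067^16=445, 1067^32=800, 1067^64=991, 1067^128=464, 1067^256=39, 1067^512=394, 1067^1024=837, 1067^2048=702, 1067^4096=305, 1067^8192=611, 1067^16384=284, 1067^32768=639, 1067^65536=347, 1067^131072=947; 1067^143122 = 1067^2 * 1067^16 * 1067^256 * 1067^512 * 1067^1024 * 1067^2048 * 1067^8192 * 1067^131072 = 998 (mod 1127); answer 998
Part IV: Y3 = 998; r = 6; total draws C(10,6) = 210; favorable C(8,6) = 28; P = 2/15; answer 2/15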